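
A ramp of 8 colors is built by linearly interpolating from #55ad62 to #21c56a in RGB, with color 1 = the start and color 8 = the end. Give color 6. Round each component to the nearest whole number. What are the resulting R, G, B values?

With 8 swatches and endpoints inclusive, swatch 6 sits at t = (6 − 1)/(8 − 1) = 5/7 ≈ 0.7143.
#55ad62 → (85, 173, 98); #21c56a → (33, 197, 106).
R = 85 + 0.7143 × (33 − 85) = 47.856 → 48
G = 173 + 0.7143 × (197 − 173) = 190.143 → 190
B = 98 + 0.7143 × (106 − 98) = 103.714 → 104

(48, 190, 104)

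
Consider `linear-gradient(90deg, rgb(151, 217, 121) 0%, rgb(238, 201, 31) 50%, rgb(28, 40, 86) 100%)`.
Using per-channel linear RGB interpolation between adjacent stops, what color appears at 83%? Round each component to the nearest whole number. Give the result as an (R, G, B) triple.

(99, 95, 67)

83% lies between the 50% and 100% stops, so the local fraction is t = (83 − 50)/(100 − 50) = 33/50 ≈ 0.66.
R = 238 + 0.66 × (28 − 238) = 99.4 → 99
G = 201 + 0.66 × (40 − 201) = 94.74 → 95
B = 31 + 0.66 × (86 − 31) = 67.3 → 67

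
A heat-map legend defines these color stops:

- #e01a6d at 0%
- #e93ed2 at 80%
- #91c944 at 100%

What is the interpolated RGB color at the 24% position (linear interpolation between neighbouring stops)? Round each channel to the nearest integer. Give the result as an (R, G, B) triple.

24% lies between the 0% and 80% stops, so the local fraction is t = (24 − 0)/(80 − 0) = 24/80 ≈ 0.3.
#e01a6d → (224, 26, 109); #e93ed2 → (233, 62, 210).
R = 224 + 0.3 × (233 − 224) = 226.7 → 227
G = 26 + 0.3 × (62 − 26) = 36.8 → 37
B = 109 + 0.3 × (210 − 109) = 139.3 → 139

(227, 37, 139)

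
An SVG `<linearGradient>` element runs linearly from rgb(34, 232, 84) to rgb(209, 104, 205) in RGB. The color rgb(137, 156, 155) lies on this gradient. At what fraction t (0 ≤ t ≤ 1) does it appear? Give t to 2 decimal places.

Invert the lerp on the R channel (largest span, 175): t = (137 − 34) / (209 − 34) = 103/175 = 0.58857.
Check on G: (156 − 232)/(104 − 232) = 0.5938 ✓

0.59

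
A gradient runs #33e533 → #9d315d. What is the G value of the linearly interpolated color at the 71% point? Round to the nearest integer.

101

G₁ = 229 (from #33e533), G₂ = 49 (from #9d315d).
G = 229 + 0.71 × (49 − 229) = 101.2 → 101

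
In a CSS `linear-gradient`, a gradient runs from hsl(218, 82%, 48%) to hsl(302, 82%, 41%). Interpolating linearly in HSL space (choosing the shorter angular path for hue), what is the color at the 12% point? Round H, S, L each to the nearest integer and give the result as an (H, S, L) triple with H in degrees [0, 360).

(228, 82, 47)

Hue arc: Δh = 302 − 218 = 84° (|Δh| ≤ 180, already the shorter path).
H = 218 + 0.12 × (84) = 228.08 → 228°
S = 82 + 0.12 × (82 − 82) = 82 → 82%
L = 48 + 0.12 × (41 − 48) = 47.16 → 47%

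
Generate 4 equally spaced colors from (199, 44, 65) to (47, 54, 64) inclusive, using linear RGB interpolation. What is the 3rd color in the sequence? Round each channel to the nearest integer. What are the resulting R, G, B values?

(98, 51, 64)

With 4 swatches and endpoints inclusive, swatch 3 sits at t = (3 − 1)/(4 − 1) = 2/3 ≈ 0.6667.
R = 199 + 0.6667 × (47 − 199) = 97.662 → 98
G = 44 + 0.6667 × (54 − 44) = 50.667 → 51
B = 65 + 0.6667 × (64 − 65) = 64.333 → 64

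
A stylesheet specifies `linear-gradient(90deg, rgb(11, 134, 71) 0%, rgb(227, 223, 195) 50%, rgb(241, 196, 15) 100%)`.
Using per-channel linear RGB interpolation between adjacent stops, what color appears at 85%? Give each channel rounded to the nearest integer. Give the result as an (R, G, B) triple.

(237, 204, 69)

85% lies between the 50% and 100% stops, so the local fraction is t = (85 − 50)/(100 − 50) = 35/50 ≈ 0.7.
R = 227 + 0.7 × (241 − 227) = 236.8 → 237
G = 223 + 0.7 × (196 − 223) = 204.1 → 204
B = 195 + 0.7 × (15 − 195) = 69 → 69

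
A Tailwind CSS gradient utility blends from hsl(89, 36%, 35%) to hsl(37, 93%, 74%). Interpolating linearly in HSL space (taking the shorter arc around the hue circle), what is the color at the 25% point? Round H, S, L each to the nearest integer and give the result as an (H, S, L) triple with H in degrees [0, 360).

Hue arc: Δh = 37 − 89 = -52° (|Δh| ≤ 180, already the shorter path).
H = 89 + 0.25 × (-52) = 76 → 76°
S = 36 + 0.25 × (93 − 36) = 50.25 → 50%
L = 35 + 0.25 × (74 − 35) = 44.75 → 45%

(76, 50, 45)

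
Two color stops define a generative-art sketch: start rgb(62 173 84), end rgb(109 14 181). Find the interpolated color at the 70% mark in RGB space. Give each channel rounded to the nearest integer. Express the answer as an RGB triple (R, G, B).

(95, 62, 152)

70% corresponds to t = 0.7.
R = 62 + 0.7 × (109 − 62) = 62 + 0.7 × 47 = 94.9 → 95
G = 173 + 0.7 × (14 − 173) = 173 + 0.7 × -159 = 61.7 → 62
B = 84 + 0.7 × (181 − 84) = 84 + 0.7 × 97 = 151.9 → 152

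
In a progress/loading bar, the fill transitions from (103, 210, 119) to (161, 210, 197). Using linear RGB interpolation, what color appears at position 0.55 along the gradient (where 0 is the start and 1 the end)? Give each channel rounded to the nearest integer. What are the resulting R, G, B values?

R = 103 + 0.55 × (161 − 103) = 103 + 0.55 × 58 = 134.9 → 135
G = 210 + 0.55 × (210 − 210) = 210 + 0.55 × 0 = 210 → 210
B = 119 + 0.55 × (197 − 119) = 119 + 0.55 × 78 = 161.9 → 162

(135, 210, 162)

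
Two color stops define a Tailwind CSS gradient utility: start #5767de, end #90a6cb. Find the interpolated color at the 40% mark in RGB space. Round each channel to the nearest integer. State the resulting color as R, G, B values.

#5767de → (87, 103, 222); #90a6cb → (144, 166, 203).
40% corresponds to t = 0.4.
R = 87 + 0.4 × (144 − 87) = 87 + 0.4 × 57 = 109.8 → 110
G = 103 + 0.4 × (166 − 103) = 103 + 0.4 × 63 = 128.2 → 128
B = 222 + 0.4 × (203 − 222) = 222 + 0.4 × -19 = 214.4 → 214

(110, 128, 214)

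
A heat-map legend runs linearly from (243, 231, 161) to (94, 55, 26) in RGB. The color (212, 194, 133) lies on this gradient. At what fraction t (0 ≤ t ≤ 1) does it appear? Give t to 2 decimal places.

0.21

Invert the lerp on the G channel (largest span, 176): t = (194 − 231) / (55 − 231) = -37/-176 = 0.21023.
Check on R: (212 − 243)/(94 − 243) = 0.2081 ✓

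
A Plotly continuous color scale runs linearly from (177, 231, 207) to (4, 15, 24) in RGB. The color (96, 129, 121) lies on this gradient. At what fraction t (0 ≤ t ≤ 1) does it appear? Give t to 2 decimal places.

0.47

Invert the lerp on the G channel (largest span, 216): t = (129 − 231) / (15 − 231) = -102/-216 = 0.47222.
Check on R: (96 − 177)/(4 − 177) = 0.4682 ✓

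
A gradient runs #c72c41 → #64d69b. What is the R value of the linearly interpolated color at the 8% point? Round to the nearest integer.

191

R₁ = 199 (from #c72c41), R₂ = 100 (from #64d69b).
R = 199 + 0.08 × (100 − 199) = 191.08 → 191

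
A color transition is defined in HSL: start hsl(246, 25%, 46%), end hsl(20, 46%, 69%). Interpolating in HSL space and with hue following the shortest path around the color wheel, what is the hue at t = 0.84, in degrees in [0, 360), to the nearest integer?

Hue: 20 − 246 = -226°, but |-226| > 180 so the shorter arc goes the other way: Δh = -226 + 360 = 134°.
H = 246 + 0.84 × (134) = 358.56 → 359°

359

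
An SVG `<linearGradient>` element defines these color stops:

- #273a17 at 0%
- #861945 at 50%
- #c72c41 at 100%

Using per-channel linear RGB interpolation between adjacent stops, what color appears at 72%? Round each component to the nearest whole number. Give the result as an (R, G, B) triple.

72% lies between the 50% and 100% stops, so the local fraction is t = (72 − 50)/(100 − 50) = 22/50 ≈ 0.44.
#861945 → (134, 25, 69); #c72c41 → (199, 44, 65).
R = 134 + 0.44 × (199 − 134) = 162.6 → 163
G = 25 + 0.44 × (44 − 25) = 33.36 → 33
B = 69 + 0.44 × (65 − 69) = 67.24 → 67

(163, 33, 67)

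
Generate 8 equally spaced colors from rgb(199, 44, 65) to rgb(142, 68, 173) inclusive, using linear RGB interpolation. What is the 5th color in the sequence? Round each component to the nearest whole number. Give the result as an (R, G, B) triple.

With 8 swatches and endpoints inclusive, swatch 5 sits at t = (5 − 1)/(8 − 1) = 4/7 ≈ 0.5714.
R = 199 + 0.5714 × (142 − 199) = 166.43 → 166
G = 44 + 0.5714 × (68 − 44) = 57.714 → 58
B = 65 + 0.5714 × (173 − 65) = 126.711 → 127

(166, 58, 127)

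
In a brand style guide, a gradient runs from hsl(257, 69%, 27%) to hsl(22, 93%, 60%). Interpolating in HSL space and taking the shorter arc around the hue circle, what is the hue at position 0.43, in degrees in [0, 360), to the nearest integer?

311

Hue: 22 − 257 = -235°, but |-235| > 180 so the shorter arc goes the other way: Δh = -235 + 360 = 125°.
H = 257 + 0.43 × (125) = 310.75 → 311°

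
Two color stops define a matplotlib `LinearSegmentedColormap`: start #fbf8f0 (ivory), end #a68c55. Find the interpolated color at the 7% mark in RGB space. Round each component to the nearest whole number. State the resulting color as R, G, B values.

#fbf8f0 → (251, 248, 240); #a68c55 → (166, 140, 85).
7% corresponds to t = 0.07.
R = 251 + 0.07 × (166 − 251) = 251 + 0.07 × -85 = 245.05 → 245
G = 248 + 0.07 × (140 − 248) = 248 + 0.07 × -108 = 240.44 → 240
B = 240 + 0.07 × (85 − 240) = 240 + 0.07 × -155 = 229.15 → 229

(245, 240, 229)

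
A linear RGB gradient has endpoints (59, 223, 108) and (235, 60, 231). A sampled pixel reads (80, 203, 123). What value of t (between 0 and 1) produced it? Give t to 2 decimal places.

0.12

Invert the lerp on the R channel (largest span, 176): t = (80 − 59) / (235 − 59) = 21/176 = 0.11932.
Check on G: (203 − 223)/(60 − 223) = 0.1227 ✓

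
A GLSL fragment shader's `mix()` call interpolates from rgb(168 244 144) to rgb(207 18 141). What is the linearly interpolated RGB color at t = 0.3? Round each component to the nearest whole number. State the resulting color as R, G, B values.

R = 168 + 0.3 × (207 − 168) = 168 + 0.3 × 39 = 179.7 → 180
G = 244 + 0.3 × (18 − 244) = 244 + 0.3 × -226 = 176.2 → 176
B = 144 + 0.3 × (141 − 144) = 144 + 0.3 × -3 = 143.1 → 143

(180, 176, 143)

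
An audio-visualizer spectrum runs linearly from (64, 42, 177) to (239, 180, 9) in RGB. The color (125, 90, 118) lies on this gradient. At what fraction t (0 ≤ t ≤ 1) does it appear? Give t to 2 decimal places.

Invert the lerp on the R channel (largest span, 175): t = (125 − 64) / (239 − 64) = 61/175 = 0.34857.
Check on G: (90 − 42)/(180 − 42) = 0.3478 ✓

0.35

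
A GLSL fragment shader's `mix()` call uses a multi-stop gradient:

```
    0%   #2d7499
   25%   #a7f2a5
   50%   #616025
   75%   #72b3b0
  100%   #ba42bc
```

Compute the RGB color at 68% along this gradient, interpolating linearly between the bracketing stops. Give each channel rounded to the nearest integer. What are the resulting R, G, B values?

(109, 156, 137)

68% lies between the 50% and 75% stops, so the local fraction is t = (68 − 50)/(75 − 50) = 18/25 ≈ 0.72.
#616025 → (97, 96, 37); #72b3b0 → (114, 179, 176).
R = 97 + 0.72 × (114 − 97) = 109.24 → 109
G = 96 + 0.72 × (179 − 96) = 155.76 → 156
B = 37 + 0.72 × (176 − 37) = 137.08 → 137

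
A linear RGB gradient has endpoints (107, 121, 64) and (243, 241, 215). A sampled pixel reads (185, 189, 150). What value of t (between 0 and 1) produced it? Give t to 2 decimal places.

0.57

Invert the lerp on the B channel (largest span, 151): t = (150 − 64) / (215 − 64) = 86/151 = 0.56954.
Check on R: (185 − 107)/(243 − 107) = 0.5735 ✓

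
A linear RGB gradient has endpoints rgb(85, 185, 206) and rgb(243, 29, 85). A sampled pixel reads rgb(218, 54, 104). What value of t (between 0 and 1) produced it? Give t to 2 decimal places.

0.84

Invert the lerp on the R channel (largest span, 158): t = (218 − 85) / (243 − 85) = 133/158 = 0.84177.
Check on G: (54 − 185)/(29 − 185) = 0.8397 ✓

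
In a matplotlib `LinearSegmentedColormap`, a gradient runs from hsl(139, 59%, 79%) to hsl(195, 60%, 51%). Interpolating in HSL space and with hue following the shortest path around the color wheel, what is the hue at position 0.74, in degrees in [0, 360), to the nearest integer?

Hue arc: Δh = 195 − 139 = 56° (|Δh| ≤ 180, already the shorter path).
H = 139 + 0.74 × (56) = 180.44 → 180°

180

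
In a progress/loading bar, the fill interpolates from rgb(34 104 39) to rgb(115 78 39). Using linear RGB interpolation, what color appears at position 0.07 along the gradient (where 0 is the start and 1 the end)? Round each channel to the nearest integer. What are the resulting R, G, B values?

R = 34 + 0.07 × (115 − 34) = 34 + 0.07 × 81 = 39.67 → 40
G = 104 + 0.07 × (78 − 104) = 104 + 0.07 × -26 = 102.18 → 102
B = 39 + 0.07 × (39 − 39) = 39 + 0.07 × 0 = 39 → 39
So the blended color is (40, 102, 39), about #286627.

(40, 102, 39)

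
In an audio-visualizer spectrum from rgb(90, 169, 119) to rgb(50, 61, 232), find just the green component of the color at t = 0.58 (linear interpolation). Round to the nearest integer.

106

G = 169 + 0.58 × (61 − 169) = 106.36 → 106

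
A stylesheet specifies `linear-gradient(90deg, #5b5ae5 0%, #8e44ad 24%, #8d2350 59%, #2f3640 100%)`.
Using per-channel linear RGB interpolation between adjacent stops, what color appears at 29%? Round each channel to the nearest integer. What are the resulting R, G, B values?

29% lies between the 24% and 59% stops, so the local fraction is t = (29 − 24)/(59 − 24) = 5/35 ≈ 0.1429.
#8e44ad → (142, 68, 173); #8d2350 → (141, 35, 80).
R = 142 + 0.1429 × (141 − 142) = 141.857 → 142
G = 68 + 0.1429 × (35 − 68) = 63.284 → 63
B = 173 + 0.1429 × (80 − 173) = 159.71 → 160

(142, 63, 160)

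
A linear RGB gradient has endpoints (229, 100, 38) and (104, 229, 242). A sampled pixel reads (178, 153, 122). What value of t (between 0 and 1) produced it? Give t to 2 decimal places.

Invert the lerp on the B channel (largest span, 204): t = (122 − 38) / (242 − 38) = 84/204 = 0.41176.
Check on R: (178 − 229)/(104 − 229) = 0.408 ✓

0.41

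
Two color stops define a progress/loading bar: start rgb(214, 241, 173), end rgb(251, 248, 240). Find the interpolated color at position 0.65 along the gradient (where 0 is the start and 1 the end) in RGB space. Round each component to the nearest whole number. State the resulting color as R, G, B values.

(238, 246, 217)

R = 214 + 0.65 × (251 − 214) = 214 + 0.65 × 37 = 238.05 → 238
G = 241 + 0.65 × (248 − 241) = 241 + 0.65 × 7 = 245.55 → 246
B = 173 + 0.65 × (240 − 173) = 173 + 0.65 × 67 = 216.55 → 217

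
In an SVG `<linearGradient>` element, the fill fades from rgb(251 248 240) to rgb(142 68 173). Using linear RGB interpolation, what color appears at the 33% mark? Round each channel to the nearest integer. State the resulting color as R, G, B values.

33% corresponds to t = 0.33.
R = 251 + 0.33 × (142 − 251) = 251 + 0.33 × -109 = 215.03 → 215
G = 248 + 0.33 × (68 − 248) = 248 + 0.33 × -180 = 188.6 → 189
B = 240 + 0.33 × (173 − 240) = 240 + 0.33 × -67 = 217.89 → 218

(215, 189, 218)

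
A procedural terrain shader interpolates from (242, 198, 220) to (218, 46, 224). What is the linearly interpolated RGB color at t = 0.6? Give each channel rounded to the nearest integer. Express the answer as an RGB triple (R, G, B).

(228, 107, 222)

R = 242 + 0.6 × (218 − 242) = 242 + 0.6 × -24 = 227.6 → 228
G = 198 + 0.6 × (46 − 198) = 198 + 0.6 × -152 = 106.8 → 107
B = 220 + 0.6 × (224 − 220) = 220 + 0.6 × 4 = 222.4 → 222
So the blended color is (228, 107, 222), about #e46bde.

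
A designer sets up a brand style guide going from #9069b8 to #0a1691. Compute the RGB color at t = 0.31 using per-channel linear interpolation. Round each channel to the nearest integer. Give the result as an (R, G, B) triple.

#9069b8 → (144, 105, 184); #0a1691 → (10, 22, 145).
R = 144 + 0.31 × (10 − 144) = 144 + 0.31 × -134 = 102.46 → 102
G = 105 + 0.31 × (22 − 105) = 105 + 0.31 × -83 = 79.27 → 79
B = 184 + 0.31 × (145 − 184) = 184 + 0.31 × -39 = 171.91 → 172

(102, 79, 172)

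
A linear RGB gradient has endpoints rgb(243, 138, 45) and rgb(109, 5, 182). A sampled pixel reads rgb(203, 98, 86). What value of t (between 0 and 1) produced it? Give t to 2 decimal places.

0.30

Invert the lerp on the B channel (largest span, 137): t = (86 − 45) / (182 − 45) = 41/137 = 0.29927.
Check on R: (203 − 243)/(109 − 243) = 0.2985 ✓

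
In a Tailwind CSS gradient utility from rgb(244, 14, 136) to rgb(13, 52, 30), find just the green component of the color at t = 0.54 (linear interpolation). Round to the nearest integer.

G = 14 + 0.54 × (52 − 14) = 34.52 → 35

35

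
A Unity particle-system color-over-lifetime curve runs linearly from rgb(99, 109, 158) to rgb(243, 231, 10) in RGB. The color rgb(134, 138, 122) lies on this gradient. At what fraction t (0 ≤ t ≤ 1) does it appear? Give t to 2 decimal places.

Invert the lerp on the B channel (largest span, 148): t = (122 − 158) / (10 − 158) = -36/-148 = 0.24324.
Check on R: (134 − 99)/(243 − 99) = 0.2431 ✓

0.24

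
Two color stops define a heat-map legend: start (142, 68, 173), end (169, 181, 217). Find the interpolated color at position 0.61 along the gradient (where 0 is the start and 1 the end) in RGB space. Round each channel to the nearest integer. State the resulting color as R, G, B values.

(158, 137, 200)

R = 142 + 0.61 × (169 − 142) = 142 + 0.61 × 27 = 158.47 → 158
G = 68 + 0.61 × (181 − 68) = 68 + 0.61 × 113 = 136.93 → 137
B = 173 + 0.61 × (217 − 173) = 173 + 0.61 × 44 = 199.84 → 200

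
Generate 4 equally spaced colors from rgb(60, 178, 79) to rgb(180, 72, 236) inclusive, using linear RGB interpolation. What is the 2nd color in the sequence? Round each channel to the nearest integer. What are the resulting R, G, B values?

With 4 swatches and endpoints inclusive, swatch 2 sits at t = (2 − 1)/(4 − 1) = 1/3 ≈ 0.3333.
R = 60 + 0.3333 × (180 − 60) = 99.996 → 100
G = 178 + 0.3333 × (72 − 178) = 142.67 → 143
B = 79 + 0.3333 × (236 − 79) = 131.328 → 131

(100, 143, 131)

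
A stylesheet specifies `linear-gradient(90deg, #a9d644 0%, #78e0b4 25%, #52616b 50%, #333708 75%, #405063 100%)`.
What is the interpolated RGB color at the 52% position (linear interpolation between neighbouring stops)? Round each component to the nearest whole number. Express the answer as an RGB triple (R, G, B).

(80, 94, 99)

52% lies between the 50% and 75% stops, so the local fraction is t = (52 − 50)/(75 − 50) = 2/25 ≈ 0.08.
#52616b → (82, 97, 107); #333708 → (51, 55, 8).
R = 82 + 0.08 × (51 − 82) = 79.52 → 80
G = 97 + 0.08 × (55 − 97) = 93.64 → 94
B = 107 + 0.08 × (8 − 107) = 99.08 → 99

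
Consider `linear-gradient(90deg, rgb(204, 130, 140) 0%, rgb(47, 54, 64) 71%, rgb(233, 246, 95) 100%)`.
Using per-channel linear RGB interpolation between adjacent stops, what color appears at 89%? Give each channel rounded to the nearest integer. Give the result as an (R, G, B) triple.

(162, 173, 83)

89% lies between the 71% and 100% stops, so the local fraction is t = (89 − 71)/(100 − 71) = 18/29 ≈ 0.6207.
R = 47 + 0.6207 × (233 − 47) = 162.45 → 162
G = 54 + 0.6207 × (246 − 54) = 173.174 → 173
B = 64 + 0.6207 × (95 − 64) = 83.242 → 83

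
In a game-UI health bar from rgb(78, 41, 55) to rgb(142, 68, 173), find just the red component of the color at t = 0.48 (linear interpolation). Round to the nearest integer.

R = 78 + 0.48 × (142 − 78) = 108.72 → 109

109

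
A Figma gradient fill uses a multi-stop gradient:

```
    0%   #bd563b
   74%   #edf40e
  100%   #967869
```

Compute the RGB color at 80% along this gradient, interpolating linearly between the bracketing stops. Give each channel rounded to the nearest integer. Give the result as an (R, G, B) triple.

80% lies between the 74% and 100% stops, so the local fraction is t = (80 − 74)/(100 − 74) = 6/26 ≈ 0.2308.
#edf40e → (237, 244, 14); #967869 → (150, 120, 105).
R = 237 + 0.2308 × (150 − 237) = 216.92 → 217
G = 244 + 0.2308 × (120 − 244) = 215.381 → 215
B = 14 + 0.2308 × (105 − 14) = 35.003 → 35

(217, 215, 35)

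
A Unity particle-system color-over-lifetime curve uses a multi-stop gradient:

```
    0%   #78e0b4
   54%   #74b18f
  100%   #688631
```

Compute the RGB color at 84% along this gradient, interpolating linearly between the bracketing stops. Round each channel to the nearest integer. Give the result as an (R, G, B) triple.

84% lies between the 54% and 100% stops, so the local fraction is t = (84 − 54)/(100 − 54) = 30/46 ≈ 0.6522.
#74b18f → (116, 177, 143); #688631 → (104, 134, 49).
R = 116 + 0.6522 × (104 − 116) = 108.174 → 108
G = 177 + 0.6522 × (134 − 177) = 148.955 → 149
B = 143 + 0.6522 × (49 − 143) = 81.693 → 82

(108, 149, 82)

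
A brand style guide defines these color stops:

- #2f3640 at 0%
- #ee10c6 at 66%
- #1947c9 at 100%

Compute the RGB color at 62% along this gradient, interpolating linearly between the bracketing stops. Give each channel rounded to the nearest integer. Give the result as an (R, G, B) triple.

62% lies between the 0% and 66% stops, so the local fraction is t = (62 − 0)/(66 − 0) = 62/66 ≈ 0.9394.
#2f3640 → (47, 54, 64); #ee10c6 → (238, 16, 198).
R = 47 + 0.9394 × (238 − 47) = 226.425 → 226
G = 54 + 0.9394 × (16 − 54) = 18.303 → 18
B = 64 + 0.9394 × (198 − 64) = 189.88 → 190

(226, 18, 190)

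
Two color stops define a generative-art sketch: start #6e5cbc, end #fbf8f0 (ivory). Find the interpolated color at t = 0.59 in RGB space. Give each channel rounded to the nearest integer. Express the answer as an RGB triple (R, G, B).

#6e5cbc → (110, 92, 188); #fbf8f0 → (251, 248, 240).
R = 110 + 0.59 × (251 − 110) = 110 + 0.59 × 141 = 193.19 → 193
G = 92 + 0.59 × (248 − 92) = 92 + 0.59 × 156 = 184.04 → 184
B = 188 + 0.59 × (240 − 188) = 188 + 0.59 × 52 = 218.68 → 219

(193, 184, 219)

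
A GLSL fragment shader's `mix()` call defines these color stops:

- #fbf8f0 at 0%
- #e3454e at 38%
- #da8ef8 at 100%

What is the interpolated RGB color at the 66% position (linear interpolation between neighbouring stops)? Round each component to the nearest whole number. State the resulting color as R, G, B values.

66% lies between the 38% and 100% stops, so the local fraction is t = (66 − 38)/(100 − 38) = 28/62 ≈ 0.4516.
#e3454e → (227, 69, 78); #da8ef8 → (218, 142, 248).
R = 227 + 0.4516 × (218 − 227) = 222.936 → 223
G = 69 + 0.4516 × (142 − 69) = 101.967 → 102
B = 78 + 0.4516 × (248 − 78) = 154.772 → 155

(223, 102, 155)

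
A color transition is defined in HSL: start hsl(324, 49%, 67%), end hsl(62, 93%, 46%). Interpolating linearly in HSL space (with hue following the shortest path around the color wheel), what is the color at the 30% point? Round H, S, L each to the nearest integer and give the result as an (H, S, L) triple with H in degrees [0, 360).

Hue: 62 − 324 = -262°, but |-262| > 180 so the shorter arc goes the other way: Δh = -262 + 360 = 98°.
H = 324 + 0.3 × (98) = 353.4 → 353°
S = 49 + 0.3 × (93 − 49) = 62.2 → 62%
L = 67 + 0.3 × (46 − 67) = 60.7 → 61%

(353, 62, 61)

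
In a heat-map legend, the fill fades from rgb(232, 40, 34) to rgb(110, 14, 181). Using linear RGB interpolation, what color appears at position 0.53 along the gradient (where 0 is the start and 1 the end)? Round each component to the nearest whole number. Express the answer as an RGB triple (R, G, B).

(167, 26, 112)

R = 232 + 0.53 × (110 − 232) = 232 + 0.53 × -122 = 167.34 → 167
G = 40 + 0.53 × (14 − 40) = 40 + 0.53 × -26 = 26.22 → 26
B = 34 + 0.53 × (181 − 34) = 34 + 0.53 × 147 = 111.91 → 112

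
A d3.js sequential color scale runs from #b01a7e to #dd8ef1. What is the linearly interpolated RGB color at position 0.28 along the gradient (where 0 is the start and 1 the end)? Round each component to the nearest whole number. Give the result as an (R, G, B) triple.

#b01a7e → (176, 26, 126); #dd8ef1 → (221, 142, 241).
R = 176 + 0.28 × (221 − 176) = 176 + 0.28 × 45 = 188.6 → 189
G = 26 + 0.28 × (142 − 26) = 26 + 0.28 × 116 = 58.48 → 58
B = 126 + 0.28 × (241 − 126) = 126 + 0.28 × 115 = 158.2 → 158

(189, 58, 158)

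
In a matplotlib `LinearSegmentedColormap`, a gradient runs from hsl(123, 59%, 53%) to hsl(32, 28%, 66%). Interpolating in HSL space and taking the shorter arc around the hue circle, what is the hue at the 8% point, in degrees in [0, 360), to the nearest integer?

Hue arc: Δh = 32 − 123 = -91° (|Δh| ≤ 180, already the shorter path).
H = 123 + 0.08 × (-91) = 115.72 → 116°

116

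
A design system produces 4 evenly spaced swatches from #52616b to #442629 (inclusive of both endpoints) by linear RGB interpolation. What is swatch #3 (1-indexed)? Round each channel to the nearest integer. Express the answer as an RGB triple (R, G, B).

(73, 58, 63)

With 4 swatches and endpoints inclusive, swatch 3 sits at t = (3 − 1)/(4 − 1) = 2/3 ≈ 0.6667.
#52616b → (82, 97, 107); #442629 → (68, 38, 41).
R = 82 + 0.6667 × (68 − 82) = 72.666 → 73
G = 97 + 0.6667 × (38 − 97) = 57.665 → 58
B = 107 + 0.6667 × (41 − 107) = 62.998 → 63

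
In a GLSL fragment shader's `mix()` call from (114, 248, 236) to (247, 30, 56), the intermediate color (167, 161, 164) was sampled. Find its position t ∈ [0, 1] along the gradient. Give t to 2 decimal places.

0.40

Invert the lerp on the G channel (largest span, 218): t = (161 − 248) / (30 − 248) = -87/-218 = 0.39908.
Check on R: (167 − 114)/(247 − 114) = 0.3985 ✓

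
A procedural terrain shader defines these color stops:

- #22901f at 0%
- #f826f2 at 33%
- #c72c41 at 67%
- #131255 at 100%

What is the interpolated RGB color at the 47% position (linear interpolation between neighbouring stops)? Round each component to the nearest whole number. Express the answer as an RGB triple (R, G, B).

(228, 40, 169)

47% lies between the 33% and 67% stops, so the local fraction is t = (47 − 33)/(67 − 33) = 14/34 ≈ 0.4118.
#f826f2 → (248, 38, 242); #c72c41 → (199, 44, 65).
R = 248 + 0.4118 × (199 − 248) = 227.822 → 228
G = 38 + 0.4118 × (44 − 38) = 40.471 → 40
B = 242 + 0.4118 × (65 − 242) = 169.111 → 169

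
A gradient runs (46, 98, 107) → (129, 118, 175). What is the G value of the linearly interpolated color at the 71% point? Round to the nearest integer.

112

G = 98 + 0.71 × (118 − 98) = 112.2 → 112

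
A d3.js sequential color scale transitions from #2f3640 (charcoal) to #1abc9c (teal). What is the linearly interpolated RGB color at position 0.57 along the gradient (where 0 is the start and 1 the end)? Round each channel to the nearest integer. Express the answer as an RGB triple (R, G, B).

#2f3640 → (47, 54, 64); #1abc9c → (26, 188, 156).
R = 47 + 0.57 × (26 − 47) = 47 + 0.57 × -21 = 35.03 → 35
G = 54 + 0.57 × (188 − 54) = 54 + 0.57 × 134 = 130.38 → 130
B = 64 + 0.57 × (156 − 64) = 64 + 0.57 × 92 = 116.44 → 116

(35, 130, 116)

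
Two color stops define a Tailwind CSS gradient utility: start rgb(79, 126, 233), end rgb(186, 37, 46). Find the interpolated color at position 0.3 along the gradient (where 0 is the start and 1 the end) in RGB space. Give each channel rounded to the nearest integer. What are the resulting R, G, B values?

(111, 99, 177)

R = 79 + 0.3 × (186 − 79) = 79 + 0.3 × 107 = 111.1 → 111
G = 126 + 0.3 × (37 − 126) = 126 + 0.3 × -89 = 99.3 → 99
B = 233 + 0.3 × (46 − 233) = 233 + 0.3 × -187 = 176.9 → 177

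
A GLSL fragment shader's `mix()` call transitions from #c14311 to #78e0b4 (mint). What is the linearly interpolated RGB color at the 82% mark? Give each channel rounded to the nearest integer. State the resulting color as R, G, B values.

(133, 196, 151)

#c14311 → (193, 67, 17); #78e0b4 → (120, 224, 180).
82% corresponds to t = 0.82.
R = 193 + 0.82 × (120 − 193) = 193 + 0.82 × -73 = 133.14 → 133
G = 67 + 0.82 × (224 − 67) = 67 + 0.82 × 157 = 195.74 → 196
B = 17 + 0.82 × (180 − 17) = 17 + 0.82 × 163 = 150.66 → 151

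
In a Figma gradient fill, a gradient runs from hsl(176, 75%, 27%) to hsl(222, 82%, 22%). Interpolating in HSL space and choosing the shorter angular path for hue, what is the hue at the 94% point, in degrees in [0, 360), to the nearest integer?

Hue arc: Δh = 222 − 176 = 46° (|Δh| ≤ 180, already the shorter path).
H = 176 + 0.94 × (46) = 219.24 → 219°

219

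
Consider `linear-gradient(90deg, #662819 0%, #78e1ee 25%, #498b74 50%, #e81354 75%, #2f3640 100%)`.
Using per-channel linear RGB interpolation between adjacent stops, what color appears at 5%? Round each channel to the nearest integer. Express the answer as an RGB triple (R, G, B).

(106, 77, 68)

5% lies between the 0% and 25% stops, so the local fraction is t = (5 − 0)/(25 − 0) = 5/25 ≈ 0.2.
#662819 → (102, 40, 25); #78e1ee → (120, 225, 238).
R = 102 + 0.2 × (120 − 102) = 105.6 → 106
G = 40 + 0.2 × (225 − 40) = 77 → 77
B = 25 + 0.2 × (238 − 25) = 67.6 → 68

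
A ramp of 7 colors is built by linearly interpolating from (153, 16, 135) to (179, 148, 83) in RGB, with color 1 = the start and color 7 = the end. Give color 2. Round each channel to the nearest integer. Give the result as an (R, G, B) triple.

(157, 38, 126)

With 7 swatches and endpoints inclusive, swatch 2 sits at t = (2 − 1)/(7 − 1) = 1/6 ≈ 0.1667.
R = 153 + 0.1667 × (179 − 153) = 157.334 → 157
G = 16 + 0.1667 × (148 − 16) = 38.004 → 38
B = 135 + 0.1667 × (83 − 135) = 126.332 → 126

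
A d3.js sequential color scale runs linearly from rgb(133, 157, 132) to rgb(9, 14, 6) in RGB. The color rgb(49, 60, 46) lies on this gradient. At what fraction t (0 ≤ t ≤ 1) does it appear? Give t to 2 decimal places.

0.68

Invert the lerp on the G channel (largest span, 143): t = (60 − 157) / (14 − 157) = -97/-143 = 0.67832.
Check on R: (49 − 133)/(9 − 133) = 0.6774 ✓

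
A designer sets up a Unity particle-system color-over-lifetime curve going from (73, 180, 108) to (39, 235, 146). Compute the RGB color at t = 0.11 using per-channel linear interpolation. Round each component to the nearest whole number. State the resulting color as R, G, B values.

R = 73 + 0.11 × (39 − 73) = 73 + 0.11 × -34 = 69.26 → 69
G = 180 + 0.11 × (235 − 180) = 180 + 0.11 × 55 = 186.05 → 186
B = 108 + 0.11 × (146 − 108) = 108 + 0.11 × 38 = 112.18 → 112

(69, 186, 112)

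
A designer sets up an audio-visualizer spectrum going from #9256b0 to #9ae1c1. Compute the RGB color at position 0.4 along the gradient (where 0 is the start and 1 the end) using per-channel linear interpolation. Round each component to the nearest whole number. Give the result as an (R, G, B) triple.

#9256b0 → (146, 86, 176); #9ae1c1 → (154, 225, 193).
R = 146 + 0.4 × (154 − 146) = 146 + 0.4 × 8 = 149.2 → 149
G = 86 + 0.4 × (225 − 86) = 86 + 0.4 × 139 = 141.6 → 142
B = 176 + 0.4 × (193 − 176) = 176 + 0.4 × 17 = 182.8 → 183
So the blended color is (149, 142, 183), about #958eb7.

(149, 142, 183)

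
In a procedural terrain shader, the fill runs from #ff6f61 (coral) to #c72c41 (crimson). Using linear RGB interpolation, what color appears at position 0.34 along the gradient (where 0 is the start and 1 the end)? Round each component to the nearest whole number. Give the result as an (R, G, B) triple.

(236, 88, 86)

#ff6f61 → (255, 111, 97); #c72c41 → (199, 44, 65).
R = 255 + 0.34 × (199 − 255) = 255 + 0.34 × -56 = 235.96 → 236
G = 111 + 0.34 × (44 − 111) = 111 + 0.34 × -67 = 88.22 → 88
B = 97 + 0.34 × (65 − 97) = 97 + 0.34 × -32 = 86.12 → 86
So the blended color is (236, 88, 86), about #ec5856.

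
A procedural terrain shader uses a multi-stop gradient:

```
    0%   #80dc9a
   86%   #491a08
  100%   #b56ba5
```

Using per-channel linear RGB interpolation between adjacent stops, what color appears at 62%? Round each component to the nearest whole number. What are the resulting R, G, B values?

(88, 80, 49)

62% lies between the 0% and 86% stops, so the local fraction is t = (62 − 0)/(86 − 0) = 62/86 ≈ 0.7209.
#80dc9a → (128, 220, 154); #491a08 → (73, 26, 8).
R = 128 + 0.7209 × (73 − 128) = 88.351 → 88
G = 220 + 0.7209 × (26 − 220) = 80.145 → 80
B = 154 + 0.7209 × (8 − 154) = 48.749 → 49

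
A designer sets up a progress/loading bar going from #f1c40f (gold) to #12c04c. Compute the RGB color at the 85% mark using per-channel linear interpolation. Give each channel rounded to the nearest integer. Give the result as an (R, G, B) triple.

(51, 193, 67)

#f1c40f → (241, 196, 15); #12c04c → (18, 192, 76).
85% corresponds to t = 0.85.
R = 241 + 0.85 × (18 − 241) = 241 + 0.85 × -223 = 51.45 → 51
G = 196 + 0.85 × (192 − 196) = 196 + 0.85 × -4 = 192.6 → 193
B = 15 + 0.85 × (76 − 15) = 15 + 0.85 × 61 = 66.85 → 67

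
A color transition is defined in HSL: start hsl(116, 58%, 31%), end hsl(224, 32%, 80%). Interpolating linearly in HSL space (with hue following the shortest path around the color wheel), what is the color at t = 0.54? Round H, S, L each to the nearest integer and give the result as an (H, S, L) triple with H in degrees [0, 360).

Hue arc: Δh = 224 − 116 = 108° (|Δh| ≤ 180, already the shorter path).
H = 116 + 0.54 × (108) = 174.32 → 174°
S = 58 + 0.54 × (32 − 58) = 43.96 → 44%
L = 31 + 0.54 × (80 − 31) = 57.46 → 57%

(174, 44, 57)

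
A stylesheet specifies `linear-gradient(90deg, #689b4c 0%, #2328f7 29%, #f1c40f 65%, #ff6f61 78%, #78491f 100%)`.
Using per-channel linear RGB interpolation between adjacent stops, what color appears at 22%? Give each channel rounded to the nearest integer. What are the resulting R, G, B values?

(52, 68, 206)

22% lies between the 0% and 29% stops, so the local fraction is t = (22 − 0)/(29 − 0) = 22/29 ≈ 0.7586.
#689b4c → (104, 155, 76); #2328f7 → (35, 40, 247).
R = 104 + 0.7586 × (35 − 104) = 51.657 → 52
G = 155 + 0.7586 × (40 − 155) = 67.761 → 68
B = 76 + 0.7586 × (247 − 76) = 205.721 → 206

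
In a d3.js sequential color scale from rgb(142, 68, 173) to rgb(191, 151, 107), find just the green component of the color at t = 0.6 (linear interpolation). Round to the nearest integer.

G = 68 + 0.6 × (151 − 68) = 117.8 → 118

118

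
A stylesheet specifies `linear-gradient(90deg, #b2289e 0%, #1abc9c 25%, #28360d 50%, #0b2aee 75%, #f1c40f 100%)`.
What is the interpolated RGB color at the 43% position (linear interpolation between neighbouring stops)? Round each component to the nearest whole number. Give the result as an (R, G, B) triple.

(36, 92, 53)

43% lies between the 25% and 50% stops, so the local fraction is t = (43 − 25)/(50 − 25) = 18/25 ≈ 0.72.
#1abc9c → (26, 188, 156); #28360d → (40, 54, 13).
R = 26 + 0.72 × (40 − 26) = 36.08 → 36
G = 188 + 0.72 × (54 − 188) = 91.52 → 92
B = 156 + 0.72 × (13 − 156) = 53.04 → 53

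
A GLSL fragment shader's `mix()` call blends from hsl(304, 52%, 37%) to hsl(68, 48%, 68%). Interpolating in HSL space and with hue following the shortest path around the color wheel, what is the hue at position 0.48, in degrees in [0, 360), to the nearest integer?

Hue: 68 − 304 = -236°, but |-236| > 180 so the shorter arc goes the other way: Δh = -236 + 360 = 124°.
H = 304 + 0.48 × (124) = 363.52 → 364 → 364 mod 360 = 4°

4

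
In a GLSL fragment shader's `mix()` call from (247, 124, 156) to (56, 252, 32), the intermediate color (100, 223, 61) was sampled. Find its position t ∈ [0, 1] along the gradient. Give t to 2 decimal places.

0.77

Invert the lerp on the R channel (largest span, 191): t = (100 − 247) / (56 − 247) = -147/-191 = 0.76963.
Check on G: (223 − 124)/(252 − 124) = 0.7734 ✓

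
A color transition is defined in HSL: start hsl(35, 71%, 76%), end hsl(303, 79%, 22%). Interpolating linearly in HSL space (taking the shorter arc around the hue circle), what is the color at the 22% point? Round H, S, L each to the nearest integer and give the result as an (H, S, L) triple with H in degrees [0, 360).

(15, 73, 64)

Hue: 303 − 35 = 268°, but |268| > 180 so the shorter arc goes the other way: Δh = 268 − 360 = -92°.
H = 35 + 0.22 × (-92) = 14.76 → 15°
S = 71 + 0.22 × (79 − 71) = 72.76 → 73%
L = 76 + 0.22 × (22 − 76) = 64.12 → 64%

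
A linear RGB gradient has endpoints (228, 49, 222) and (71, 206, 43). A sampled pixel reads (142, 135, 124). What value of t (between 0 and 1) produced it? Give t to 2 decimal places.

Invert the lerp on the B channel (largest span, 179): t = (124 − 222) / (43 − 222) = -98/-179 = 0.54749.
Check on R: (142 − 228)/(71 − 228) = 0.5478 ✓

0.55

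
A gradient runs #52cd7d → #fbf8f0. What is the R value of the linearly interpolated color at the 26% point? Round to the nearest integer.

126

R₁ = 82 (from #52cd7d), R₂ = 251 (from #fbf8f0).
R = 82 + 0.26 × (251 − 82) = 125.94 → 126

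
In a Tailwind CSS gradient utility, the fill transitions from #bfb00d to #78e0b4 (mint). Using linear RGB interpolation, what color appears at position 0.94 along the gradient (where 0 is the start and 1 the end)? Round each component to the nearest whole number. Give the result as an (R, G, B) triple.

#bfb00d → (191, 176, 13); #78e0b4 → (120, 224, 180).
R = 191 + 0.94 × (120 − 191) = 191 + 0.94 × -71 = 124.26 → 124
G = 176 + 0.94 × (224 − 176) = 176 + 0.94 × 48 = 221.12 → 221
B = 13 + 0.94 × (180 − 13) = 13 + 0.94 × 167 = 169.98 → 170

(124, 221, 170)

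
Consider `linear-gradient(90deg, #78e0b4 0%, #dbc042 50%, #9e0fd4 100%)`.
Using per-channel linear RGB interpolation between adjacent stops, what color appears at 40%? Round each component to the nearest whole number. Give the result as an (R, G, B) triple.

(199, 198, 89)

40% lies between the 0% and 50% stops, so the local fraction is t = (40 − 0)/(50 − 0) = 40/50 ≈ 0.8.
#78e0b4 → (120, 224, 180); #dbc042 → (219, 192, 66).
R = 120 + 0.8 × (219 − 120) = 199.2 → 199
G = 224 + 0.8 × (192 − 224) = 198.4 → 198
B = 180 + 0.8 × (66 − 180) = 88.8 → 89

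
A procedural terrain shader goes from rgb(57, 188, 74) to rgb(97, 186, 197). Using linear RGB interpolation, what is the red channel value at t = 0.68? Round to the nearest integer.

R = 57 + 0.68 × (97 − 57) = 84.2 → 84

84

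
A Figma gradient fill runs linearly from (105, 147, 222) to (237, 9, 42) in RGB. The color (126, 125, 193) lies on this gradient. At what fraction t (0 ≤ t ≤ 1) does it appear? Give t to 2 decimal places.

0.16

Invert the lerp on the B channel (largest span, 180): t = (193 − 222) / (42 − 222) = -29/-180 = 0.16111.
Check on R: (126 − 105)/(237 − 105) = 0.1591 ✓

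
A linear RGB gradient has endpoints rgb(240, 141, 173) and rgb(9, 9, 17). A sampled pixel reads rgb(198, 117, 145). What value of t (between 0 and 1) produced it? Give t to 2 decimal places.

Invert the lerp on the R channel (largest span, 231): t = (198 − 240) / (9 − 240) = -42/-231 = 0.18182.
Check on G: (117 − 141)/(9 − 141) = 0.1818 ✓

0.18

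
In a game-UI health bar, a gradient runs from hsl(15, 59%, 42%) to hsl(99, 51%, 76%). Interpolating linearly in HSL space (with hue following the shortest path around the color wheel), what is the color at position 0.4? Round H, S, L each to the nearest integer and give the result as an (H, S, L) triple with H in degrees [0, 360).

Hue arc: Δh = 99 − 15 = 84° (|Δh| ≤ 180, already the shorter path).
H = 15 + 0.4 × (84) = 48.6 → 49°
S = 59 + 0.4 × (51 − 59) = 55.8 → 56%
L = 42 + 0.4 × (76 − 42) = 55.6 → 56%

(49, 56, 56)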